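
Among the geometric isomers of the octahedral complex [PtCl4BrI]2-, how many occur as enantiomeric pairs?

Systematic placement gives 2 geometric isomers: Br and I mutually cis; Br and I mutually trans.
Each arrangement has an internal mirror plane or centre of symmetry, so none is chiral.

0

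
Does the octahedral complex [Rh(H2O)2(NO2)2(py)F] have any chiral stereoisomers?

The distinct arrangements are (6 in all): H2O cis, NO2 cis (3 arrangements, 2 chiral); H2O cis, NO2 trans; H2O trans, NO2 cis; H2O trans, NO2 trans.
Of these, 2 lack any improper symmetry element and so occur as enantiomeric pairs, giving 6 + 2 = 8 stereoisomers in total.

yes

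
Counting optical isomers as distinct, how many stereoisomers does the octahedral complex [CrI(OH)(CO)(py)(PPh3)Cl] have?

Exhaustive case analysis gives 15 geometric isomers.
Of these, 15 lack any improper symmetry element and so occur as enantiomeric pairs, giving 15 + 15 = 30 stereoisomers in total.

30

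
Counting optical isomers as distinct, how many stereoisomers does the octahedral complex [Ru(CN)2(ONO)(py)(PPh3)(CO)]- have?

15

The six octahedral sites form three mutually perpendicular trans pairs.
Exhaustive case analysis gives 9 geometric isomers.
Of these, 6 lack any improper symmetry element and so occur as enantiomeric pairs, giving 9 + 6 = 15 stereoisomers in total.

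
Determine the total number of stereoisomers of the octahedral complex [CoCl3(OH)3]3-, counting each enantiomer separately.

The distinct arrangements are (2 in all): Cl mer; Cl fac.
Each arrangement has an internal mirror plane or centre of symmetry, so none is chiral.

2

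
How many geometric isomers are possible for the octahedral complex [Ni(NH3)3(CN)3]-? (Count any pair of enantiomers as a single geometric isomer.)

2

The six octahedral sites form three mutually perpendicular trans pairs.
Working through the distinct placements yields 2 geometric isomers: NH3 mer; NH3 fac.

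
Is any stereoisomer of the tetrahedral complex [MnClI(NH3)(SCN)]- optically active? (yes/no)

Only one geometric arrangement is possible; it has no improper symmetry element, so it exists as a pair of enantiomers (2 stereoisomers).

yes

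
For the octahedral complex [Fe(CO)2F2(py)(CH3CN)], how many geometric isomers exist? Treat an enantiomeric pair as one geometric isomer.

The six octahedral sites form three mutually perpendicular trans pairs.
The distinct arrangements are (6 in all): CO cis, F cis (3 arrangements, 2 chiral); CO cis, F trans; CO trans, F cis; CO trans, F trans.

6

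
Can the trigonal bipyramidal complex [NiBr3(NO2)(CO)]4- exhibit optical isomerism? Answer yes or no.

no

In a trigonal bipyramid the two axial positions differ from the three equatorial ones.
Working through the distinct placements yields 4 geometric isomers: NO2 equatorial, CO equatorial; NO2 equatorial, CO axial; NO2 axial, CO equatorial; NO2 axial, CO axial.
Each arrangement has an internal mirror plane or centre of symmetry, so none is chiral.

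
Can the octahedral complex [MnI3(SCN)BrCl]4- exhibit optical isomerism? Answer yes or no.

yes

The six octahedral sites form three mutually perpendicular trans pairs.
There are 4 geometric isomers: I mer (3 arrangements); I fac (chiral).
One of these lacks any improper symmetry element and so occurs as an enantiomeric pair, giving 4 + 1 = 5 stereoisomers in total.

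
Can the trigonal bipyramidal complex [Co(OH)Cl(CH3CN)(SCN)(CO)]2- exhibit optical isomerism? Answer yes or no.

A trigonal bipyramid has two axial and three equatorial sites, which are chemically inequivalent.
Exhaustive case analysis gives 10 geometric isomers.
Of these, 10 lack any improper symmetry element and so occur as enantiomeric pairs, giving 10 + 10 = 20 stereoisomers in total.

yes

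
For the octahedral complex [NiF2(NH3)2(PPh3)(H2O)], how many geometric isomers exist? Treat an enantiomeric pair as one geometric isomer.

6

There are 6 geometric isomers: F trans, NH3 cis; F trans, NH3 trans; F cis, NH3 cis (3 arrangements, 2 chiral); F cis, NH3 trans.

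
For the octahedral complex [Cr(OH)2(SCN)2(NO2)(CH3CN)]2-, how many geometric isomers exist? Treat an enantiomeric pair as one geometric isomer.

6

An octahedron has six vertices in three trans pairs; every non-trans pair is cis.
Systematic placement gives 6 geometric isomers: OH trans, SCN trans; OH cis, SCN cis (3 arrangements, 2 chiral); OH cis, SCN trans; OH trans, SCN cis.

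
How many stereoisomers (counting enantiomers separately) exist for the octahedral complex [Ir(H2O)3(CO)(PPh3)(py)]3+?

5

In an octahedral complex each vertex has one trans partner and four cis neighbours.
Working through the distinct placements yields 4 geometric isomers: H2O mer (3 arrangements); H2O fac (chiral).
One of these lacks any improper symmetry element and so occurs as an enantiomeric pair, giving 4 + 1 = 5 stereoisomers in total.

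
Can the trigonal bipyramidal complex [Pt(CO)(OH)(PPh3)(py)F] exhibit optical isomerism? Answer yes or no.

yes

A trigonal bipyramid has two axial and three equatorial sites, which are chemically inequivalent.
Exhaustive case analysis gives 10 geometric isomers.
Of these, 10 lack any improper symmetry element and so occur as enantiomeric pairs, giving 10 + 10 = 20 stereoisomers in total.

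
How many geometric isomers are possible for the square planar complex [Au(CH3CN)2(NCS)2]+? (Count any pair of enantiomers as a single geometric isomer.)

In a square planar complex each vertex has one trans partner and two cis neighbours.
Systematic placement gives 2 geometric isomers: CH3CN cis; CH3CN trans.

2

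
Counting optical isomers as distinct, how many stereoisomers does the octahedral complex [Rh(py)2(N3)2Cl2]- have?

6

The distinct arrangements are (5 in all): py trans, N3 trans, Cl trans; py cis, N3 cis, Cl trans; py trans, N3 cis, Cl cis; py cis, N3 cis, Cl cis (chiral); py cis, N3 trans, Cl cis.
One of these lacks any improper symmetry element and so occurs as an enantiomeric pair, giving 5 + 1 = 6 stereoisomers in total.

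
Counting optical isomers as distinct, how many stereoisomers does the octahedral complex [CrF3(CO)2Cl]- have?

3

An octahedron has six vertices in three trans pairs; every non-trans pair is cis.
Working through the distinct placements yields 3 geometric isomers: F mer, CO trans; F mer, CO cis; F fac, CO cis.
Each arrangement has an internal mirror plane or centre of symmetry, so none is chiral.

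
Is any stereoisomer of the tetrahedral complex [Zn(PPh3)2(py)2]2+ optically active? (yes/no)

no

Only one geometric arrangement is possible.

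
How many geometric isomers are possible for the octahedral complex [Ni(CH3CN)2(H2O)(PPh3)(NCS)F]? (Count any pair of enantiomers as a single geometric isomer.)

9

In an octahedral complex each vertex has one trans partner and four cis neighbours.
Placing the ligands in turn and identifying arrangements related by rotation or reflection leaves 9 distinct geometric isomers.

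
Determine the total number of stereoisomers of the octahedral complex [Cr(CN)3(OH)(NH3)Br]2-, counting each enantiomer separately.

The six octahedral sites form three mutually perpendicular trans pairs.
The distinct arrangements are (4 in all): CN mer (3 arrangements); CN fac (chiral).
One of these lacks any improper symmetry element and so occurs as an enantiomeric pair, giving 4 + 1 = 5 stereoisomers in total.

5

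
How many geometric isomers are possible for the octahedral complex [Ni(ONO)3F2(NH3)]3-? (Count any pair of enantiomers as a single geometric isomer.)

The distinct arrangements are (3 in all): ONO mer, F trans; ONO mer, F cis; ONO fac, F cis.

3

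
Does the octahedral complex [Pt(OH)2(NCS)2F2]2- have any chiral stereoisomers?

yes

In an octahedral complex each vertex has one trans partner and four cis neighbours.
Working through the distinct placements yields 5 geometric isomers: OH trans, NCS trans, F trans; OH cis, NCS cis, F trans; OH trans, NCS cis, F cis; OH cis, NCS cis, F cis (chiral); OH cis, NCS trans, F cis.
One of these lacks any improper symmetry element and so occurs as an enantiomeric pair, giving 5 + 1 = 6 stereoisomers in total.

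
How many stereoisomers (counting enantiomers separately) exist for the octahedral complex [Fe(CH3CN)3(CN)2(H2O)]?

Systematic placement gives 3 geometric isomers: CH3CN mer, CN cis; CH3CN mer, CN trans; CH3CN fac, CN cis.
Each arrangement has an internal mirror plane or centre of symmetry, so none is chiral.

3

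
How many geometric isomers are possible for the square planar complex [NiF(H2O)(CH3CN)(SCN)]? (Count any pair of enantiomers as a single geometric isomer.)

3

In a square planar complex each vertex has one trans partner and two cis neighbours.
There are 3 geometric isomers: (CH3CN/H2O trans, F/SCN trans); (CH3CN/SCN trans, F/H2O trans); (CH3CN/F trans, H2O/SCN trans).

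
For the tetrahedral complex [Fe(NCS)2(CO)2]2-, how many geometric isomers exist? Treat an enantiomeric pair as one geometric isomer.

In a tetrahedral complex all four positions are equivalent and every pair of ligands is adjacent — there is no cis/trans distinction.
Only one geometric arrangement is possible.

1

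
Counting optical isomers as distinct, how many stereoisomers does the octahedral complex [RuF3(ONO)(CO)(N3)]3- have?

Working through the distinct placements yields 4 geometric isomers: F mer (3 arrangements); F fac (chiral).
One of these lacks any improper symmetry element and so occurs as an enantiomeric pair, giving 4 + 1 = 5 stereoisomers in total.

5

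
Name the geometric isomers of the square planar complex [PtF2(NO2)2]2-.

cis and trans

In a square planar complex each vertex has one trans partner and two cis neighbours.
The distinct arrangements are (2 in all): F cis; F trans.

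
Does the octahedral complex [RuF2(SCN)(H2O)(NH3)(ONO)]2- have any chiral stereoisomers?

In an octahedral complex each vertex has one trans partner and four cis neighbours.
Exhaustive case analysis gives 9 geometric isomers.
Of these, 6 lack any improper symmetry element and so occur as enantiomeric pairs, giving 9 + 6 = 15 stereoisomers in total.

yes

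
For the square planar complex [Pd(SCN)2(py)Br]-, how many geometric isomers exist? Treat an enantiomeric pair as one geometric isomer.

In a square planar complex each vertex has one trans partner and two cis neighbours.
There are 2 geometric isomers: SCN cis; SCN trans.

2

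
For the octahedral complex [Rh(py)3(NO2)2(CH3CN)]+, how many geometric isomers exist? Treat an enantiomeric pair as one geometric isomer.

Systematic placement gives 3 geometric isomers: py mer, NO2 cis; py mer, NO2 trans; py fac, NO2 cis.

3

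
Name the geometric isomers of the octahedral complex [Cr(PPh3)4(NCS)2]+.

The six octahedral sites form three mutually perpendicular trans pairs.
Working through the distinct placements yields 2 geometric isomers: NCS trans; NCS cis.

cis and trans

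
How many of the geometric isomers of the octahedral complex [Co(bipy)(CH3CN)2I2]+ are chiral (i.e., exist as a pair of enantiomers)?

1

Each bipy is bidentate and must span two cis positions.
Systematic placement gives 3 geometric isomers: CH3CN trans, I cis; CH3CN cis, I cis (chiral); CH3CN cis, I trans.
One of these lacks any improper symmetry element and so occurs as an enantiomeric pair, giving 3 + 1 = 4 stereoisomers in total.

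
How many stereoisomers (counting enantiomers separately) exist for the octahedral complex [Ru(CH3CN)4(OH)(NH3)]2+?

2

The six octahedral sites form three mutually perpendicular trans pairs.
The distinct arrangements are (2 in all): OH and NH3 mutually trans; OH and NH3 mutually cis.
Each arrangement has an internal mirror plane or centre of symmetry, so none is chiral.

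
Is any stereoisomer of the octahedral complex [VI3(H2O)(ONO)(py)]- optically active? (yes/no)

Systematic placement gives 4 geometric isomers: I mer (3 arrangements); I fac (chiral).
One of these lacks any improper symmetry element and so occurs as an enantiomeric pair, giving 4 + 1 = 5 stereoisomers in total.

yes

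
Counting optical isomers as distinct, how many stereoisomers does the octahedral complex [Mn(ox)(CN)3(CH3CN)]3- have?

An octahedron has six vertices in three trans pairs; every non-trans pair is cis.
Each ox is bidentate and must span two cis positions.
Systematic placement gives 2 geometric isomers: CN fac; CN mer.
Each arrangement has an internal mirror plane or centre of symmetry, so none is chiral.

2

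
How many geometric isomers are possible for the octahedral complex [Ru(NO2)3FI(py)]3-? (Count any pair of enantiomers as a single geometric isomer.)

4

In an octahedral complex each vertex has one trans partner and four cis neighbours.
There are 4 geometric isomers: NO2 mer (3 arrangements); NO2 fac (chiral).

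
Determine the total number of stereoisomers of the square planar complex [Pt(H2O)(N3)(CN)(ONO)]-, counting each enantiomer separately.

3

A square has two trans pairs of vertices; adjacent vertices are cis.
There are 3 geometric isomers: (CN/N3 trans, H2O/ONO trans); (CN/ONO trans, H2O/N3 trans); (CN/H2O trans, N3/ONO trans).
Each arrangement has an internal mirror plane or centre of symmetry, so none is chiral.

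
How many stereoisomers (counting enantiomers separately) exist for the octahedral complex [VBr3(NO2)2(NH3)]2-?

3

Working through the distinct placements yields 3 geometric isomers: Br mer, NO2 trans; Br mer, NO2 cis; Br fac, NO2 cis.
Each arrangement has an internal mirror plane or centre of symmetry, so none is chiral.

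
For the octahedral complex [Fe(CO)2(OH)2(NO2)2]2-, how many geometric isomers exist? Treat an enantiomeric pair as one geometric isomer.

The six octahedral sites form three mutually perpendicular trans pairs.
Working through the distinct placements yields 5 geometric isomers: CO trans, OH trans, NO2 trans; CO trans, OH cis, NO2 cis; CO cis, OH trans, NO2 cis; CO cis, OH cis, NO2 cis (chiral); CO cis, OH cis, NO2 trans.

5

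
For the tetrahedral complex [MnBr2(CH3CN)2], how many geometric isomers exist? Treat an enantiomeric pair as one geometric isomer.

In a tetrahedral complex all four positions are equivalent and every pair of ligands is adjacent — there is no cis/trans distinction.
Only one geometric arrangement is possible.

1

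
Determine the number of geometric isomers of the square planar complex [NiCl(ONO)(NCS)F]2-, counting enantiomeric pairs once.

3

In a square planar complex each vertex has one trans partner and two cis neighbours.
Working through the distinct placements yields 3 geometric isomers: (Cl/NCS trans, F/ONO trans); (Cl/ONO trans, F/NCS trans); (Cl/F trans, NCS/ONO trans).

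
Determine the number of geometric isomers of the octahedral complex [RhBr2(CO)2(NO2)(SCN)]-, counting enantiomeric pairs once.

6

In an octahedral complex each vertex has one trans partner and four cis neighbours.
The distinct arrangements are (6 in all): Br trans, CO trans; Br trans, CO cis; Br cis, CO cis (3 arrangements, 2 chiral); Br cis, CO trans.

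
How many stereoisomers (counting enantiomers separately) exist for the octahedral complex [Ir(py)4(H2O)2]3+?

In an octahedral complex each vertex has one trans partner and four cis neighbours.
There are 2 geometric isomers: H2O trans; H2O cis.
Each arrangement has an internal mirror plane or centre of symmetry, so none is chiral.

2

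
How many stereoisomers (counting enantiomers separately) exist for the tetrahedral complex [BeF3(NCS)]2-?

All four vertices of a tetrahedron are equivalent and mutually adjacent, so cis/trans isomerism cannot arise.
Only one geometric arrangement is possible.

1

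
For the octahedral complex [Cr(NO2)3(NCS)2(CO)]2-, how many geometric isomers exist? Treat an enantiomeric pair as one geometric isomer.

The six octahedral sites form three mutually perpendicular trans pairs.
There are 3 geometric isomers: NO2 mer, NCS cis; NO2 mer, NCS trans; NO2 fac, NCS cis.

3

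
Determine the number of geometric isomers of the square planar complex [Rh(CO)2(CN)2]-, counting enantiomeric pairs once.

2

The distinct arrangements are (2 in all): CO cis; CO trans.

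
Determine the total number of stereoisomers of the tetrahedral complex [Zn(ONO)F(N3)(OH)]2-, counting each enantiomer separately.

2

Only one geometric arrangement is possible; it has no improper symmetry element, so it exists as a pair of enantiomers (2 stereoisomers).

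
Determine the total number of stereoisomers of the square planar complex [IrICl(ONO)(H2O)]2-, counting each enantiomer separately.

3

The distinct arrangements are (3 in all): (Cl/I trans, H2O/ONO trans); (Cl/ONO trans, H2O/I trans); (Cl/H2O trans, I/ONO trans).
Each arrangement has an internal mirror plane or centre of symmetry, so none is chiral.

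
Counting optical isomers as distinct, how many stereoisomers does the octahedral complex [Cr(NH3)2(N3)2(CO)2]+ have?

6

The six octahedral sites form three mutually perpendicular trans pairs.
Working through the distinct placements yields 5 geometric isomers: NH3 trans, N3 trans, CO trans; NH3 cis, N3 cis, CO trans; NH3 trans, N3 cis, CO cis; NH3 cis, N3 cis, CO cis (chiral); NH3 cis, N3 trans, CO cis.
One of these lacks any improper symmetry element and so occurs as an enantiomeric pair, giving 5 + 1 = 6 stereoisomers in total.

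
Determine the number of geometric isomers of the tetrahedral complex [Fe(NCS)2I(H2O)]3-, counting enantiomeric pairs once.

1

In a tetrahedral complex all four positions are equivalent and every pair of ligands is adjacent — there is no cis/trans distinction.
Only one geometric arrangement is possible.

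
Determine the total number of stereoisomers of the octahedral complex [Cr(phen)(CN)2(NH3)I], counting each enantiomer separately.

6

In an octahedral complex each vertex has one trans partner and four cis neighbours.
Each phen is bidentate and must span two cis positions.
There are 4 geometric isomers: CN trans; CN cis (3 arrangements, 2 chiral).
Of these, 2 lack any improper symmetry element and so occur as enantiomeric pairs, giving 4 + 2 = 6 stereoisomers in total.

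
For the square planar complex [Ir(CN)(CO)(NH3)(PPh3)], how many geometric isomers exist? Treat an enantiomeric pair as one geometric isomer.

The distinct arrangements are (3 in all): (CN/NH3 trans, CO/PPh3 trans); (CN/PPh3 trans, CO/NH3 trans); (CN/CO trans, NH3/PPh3 trans).

3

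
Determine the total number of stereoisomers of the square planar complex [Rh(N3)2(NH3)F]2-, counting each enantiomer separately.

2

In a square planar complex each vertex has one trans partner and two cis neighbours.
There are 2 geometric isomers: N3 cis; N3 trans.
Each arrangement has an internal mirror plane or centre of symmetry, so none is chiral.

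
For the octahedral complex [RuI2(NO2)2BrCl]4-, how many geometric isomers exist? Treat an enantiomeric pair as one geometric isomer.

The six octahedral sites form three mutually perpendicular trans pairs.
Working through the distinct placements yields 6 geometric isomers: I trans, NO2 trans; I cis, NO2 cis (3 arrangements, 2 chiral); I cis, NO2 trans; I trans, NO2 cis.

6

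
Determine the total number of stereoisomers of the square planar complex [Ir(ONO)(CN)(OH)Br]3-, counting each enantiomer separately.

3

The distinct arrangements are (3 in all): (Br/OH trans, CN/ONO trans); (Br/ONO trans, CN/OH trans); (Br/CN trans, OH/ONO trans).
Each arrangement has an internal mirror plane or centre of symmetry, so none is chiral.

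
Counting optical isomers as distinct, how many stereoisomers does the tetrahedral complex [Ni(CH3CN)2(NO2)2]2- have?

1

All four vertices of a tetrahedron are equivalent and mutually adjacent, so cis/trans isomerism cannot arise.
Only one geometric arrangement is possible.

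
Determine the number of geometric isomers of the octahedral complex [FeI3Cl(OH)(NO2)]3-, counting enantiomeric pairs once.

The six octahedral sites form three mutually perpendicular trans pairs.
Systematic placement gives 4 geometric isomers: I mer (3 arrangements); I fac (chiral).

4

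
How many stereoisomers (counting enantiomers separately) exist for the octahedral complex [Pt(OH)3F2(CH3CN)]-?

An octahedron has six vertices in three trans pairs; every non-trans pair is cis.
Systematic placement gives 3 geometric isomers: OH mer, F cis; OH mer, F trans; OH fac, F cis.
Each arrangement has an internal mirror plane or centre of symmetry, so none is chiral.

3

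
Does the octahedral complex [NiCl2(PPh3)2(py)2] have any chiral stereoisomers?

yes

An octahedron has six vertices in three trans pairs; every non-trans pair is cis.
The distinct arrangements are (5 in all): Cl trans, PPh3 trans, py trans; Cl trans, PPh3 cis, py cis; Cl cis, PPh3 cis, py trans; Cl cis, PPh3 cis, py cis (chiral); Cl cis, PPh3 trans, py cis.
One of these lacks any improper symmetry element and so occurs as an enantiomeric pair, giving 5 + 1 = 6 stereoisomers in total.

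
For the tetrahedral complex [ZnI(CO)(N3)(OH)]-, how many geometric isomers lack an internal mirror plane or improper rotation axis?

1

All four vertices of a tetrahedron are equivalent and mutually adjacent, so cis/trans isomerism cannot arise.
Only one geometric arrangement is possible; it has no improper symmetry element, so it exists as a pair of enantiomers (2 stereoisomers).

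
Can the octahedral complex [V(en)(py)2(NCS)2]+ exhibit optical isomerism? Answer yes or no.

yes

Each en is bidentate and must span two cis positions.
Working through the distinct placements yields 3 geometric isomers: py cis, NCS trans; py trans, NCS cis; py cis, NCS cis (chiral).
One of these lacks any improper symmetry element and so occurs as an enantiomeric pair, giving 3 + 1 = 4 stereoisomers in total.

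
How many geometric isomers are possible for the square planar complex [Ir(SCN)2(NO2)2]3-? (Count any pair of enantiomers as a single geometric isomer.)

A square has two trans pairs of vertices; adjacent vertices are cis.
Systematic placement gives 2 geometric isomers: SCN cis; SCN trans.

2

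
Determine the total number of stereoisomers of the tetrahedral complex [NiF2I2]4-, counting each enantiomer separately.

Only one geometric arrangement is possible.

1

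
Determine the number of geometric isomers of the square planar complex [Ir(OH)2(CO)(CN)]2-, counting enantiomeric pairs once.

2

A square has two trans pairs of vertices; adjacent vertices are cis.
The distinct arrangements are (2 in all): OH cis; OH trans.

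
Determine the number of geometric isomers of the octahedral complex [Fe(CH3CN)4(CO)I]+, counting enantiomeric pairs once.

The six octahedral sites form three mutually perpendicular trans pairs.
The distinct arrangements are (2 in all): CO and I mutually trans; CO and I mutually cis.

2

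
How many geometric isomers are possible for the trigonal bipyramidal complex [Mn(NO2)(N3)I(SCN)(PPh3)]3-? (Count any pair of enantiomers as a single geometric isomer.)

A trigonal bipyramid has two axial and three equatorial sites, which are chemically inequivalent.
Systematic enumeration (placing each ligand type in turn and discarding arrangements equivalent by rotation or reflection) gives 10 geometric isomers.

10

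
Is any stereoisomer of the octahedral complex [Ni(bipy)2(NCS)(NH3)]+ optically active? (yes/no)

In an octahedral complex each vertex has one trans partner and four cis neighbours.
Each bipy is bidentate and must span two cis positions.
There are 2 geometric isomers: NCS and NH3 mutually trans; NCS and NH3 mutually cis (chiral).
One of these lacks any improper symmetry element and so occurs as an enantiomeric pair, giving 2 + 1 = 3 stereoisomers in total.

yes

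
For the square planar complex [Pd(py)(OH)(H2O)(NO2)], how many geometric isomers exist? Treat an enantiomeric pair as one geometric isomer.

Systematic placement gives 3 geometric isomers: (H2O/OH trans, NO2/py trans); (H2O/py trans, NO2/OH trans); (H2O/NO2 trans, OH/py trans).

3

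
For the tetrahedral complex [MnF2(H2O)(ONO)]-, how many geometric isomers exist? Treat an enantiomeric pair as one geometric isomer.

1

In a tetrahedral complex all four positions are equivalent and every pair of ligands is adjacent — there is no cis/trans distinction.
Only one geometric arrangement is possible.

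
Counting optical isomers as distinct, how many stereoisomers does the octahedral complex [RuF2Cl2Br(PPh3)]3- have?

8

An octahedron has six vertices in three trans pairs; every non-trans pair is cis.
Systematic placement gives 6 geometric isomers: F cis, Cl cis (3 arrangements, 2 chiral); F trans, Cl cis; F cis, Cl trans; F trans, Cl trans.
Of these, 2 lack any improper symmetry element and so occur as enantiomeric pairs, giving 6 + 2 = 8 stereoisomers in total.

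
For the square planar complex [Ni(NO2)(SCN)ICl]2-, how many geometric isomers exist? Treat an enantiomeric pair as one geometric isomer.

A square has two trans pairs of vertices; adjacent vertices are cis.
Systematic placement gives 3 geometric isomers: (Cl/NO2 trans, I/SCN trans); (Cl/SCN trans, I/NO2 trans); (Cl/I trans, NO2/SCN trans).

3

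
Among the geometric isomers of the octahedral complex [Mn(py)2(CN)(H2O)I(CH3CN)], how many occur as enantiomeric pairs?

The six octahedral sites form three mutually perpendicular trans pairs.
Placing the ligands in turn and identifying arrangements related by rotation or reflection leaves 9 distinct geometric isomers.
Of these, 6 lack any improper symmetry element and so occur as enantiomeric pairs, giving 9 + 6 = 15 stereoisomers in total.

6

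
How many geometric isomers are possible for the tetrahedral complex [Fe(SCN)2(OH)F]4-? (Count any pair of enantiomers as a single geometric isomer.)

1

All four vertices of a tetrahedron are equivalent and mutually adjacent, so cis/trans isomerism cannot arise.
Only one geometric arrangement is possible.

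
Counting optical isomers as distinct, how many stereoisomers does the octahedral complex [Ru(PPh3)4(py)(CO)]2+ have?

In an octahedral complex each vertex has one trans partner and four cis neighbours.
There are 2 geometric isomers: py and CO mutually cis; py and CO mutually trans.
Each arrangement has an internal mirror plane or centre of symmetry, so none is chiral.

2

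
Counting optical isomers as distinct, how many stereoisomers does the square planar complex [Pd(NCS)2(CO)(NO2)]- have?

In a square planar complex each vertex has one trans partner and two cis neighbours.
The distinct arrangements are (2 in all): NCS cis; NCS trans.
Each arrangement has an internal mirror plane or centre of symmetry, so none is chiral.

2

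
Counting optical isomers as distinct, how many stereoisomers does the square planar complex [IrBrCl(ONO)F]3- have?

3

In a square planar complex each vertex has one trans partner and two cis neighbours.
The distinct arrangements are (3 in all): (Br/F trans, Cl/ONO trans); (Br/ONO trans, Cl/F trans); (Br/Cl trans, F/ONO trans).
Each arrangement has an internal mirror plane or centre of symmetry, so none is chiral.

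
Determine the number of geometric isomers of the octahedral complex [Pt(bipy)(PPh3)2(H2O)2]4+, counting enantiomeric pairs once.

3

Each bipy is bidentate and must span two cis positions.
Systematic placement gives 3 geometric isomers: PPh3 cis, H2O trans; PPh3 cis, H2O cis (chiral); PPh3 trans, H2O cis.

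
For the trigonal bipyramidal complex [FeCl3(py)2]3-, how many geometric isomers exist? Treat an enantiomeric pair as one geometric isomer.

3

A trigonal bipyramid has two axial and three equatorial sites, which are chemically inequivalent.
Working through the distinct placements yields 3 geometric isomers: py both equatorial; py one axial, one equatorial; py both axial.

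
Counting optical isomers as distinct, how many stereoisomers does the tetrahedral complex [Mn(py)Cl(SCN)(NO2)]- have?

All four vertices of a tetrahedron are equivalent and mutually adjacent, so cis/trans isomerism cannot arise.
Only one geometric arrangement is possible; it has no improper symmetry element, so it exists as a pair of enantiomers (2 stereoisomers).

2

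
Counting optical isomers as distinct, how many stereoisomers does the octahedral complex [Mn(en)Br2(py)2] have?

In an octahedral complex each vertex has one trans partner and four cis neighbours.
Each en is bidentate and must span two cis positions.
Systematic placement gives 3 geometric isomers: Br trans, py cis; Br cis, py trans; Br cis, py cis (chiral).
One of these lacks any improper symmetry element and so occurs as an enantiomeric pair, giving 3 + 1 = 4 stereoisomers in total.

4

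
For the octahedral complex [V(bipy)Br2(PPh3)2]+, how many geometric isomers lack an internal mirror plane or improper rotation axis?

1

The six octahedral sites form three mutually perpendicular trans pairs.
Each bipy is bidentate and must span two cis positions.
There are 3 geometric isomers: Br trans, PPh3 cis; Br cis, PPh3 cis (chiral); Br cis, PPh3 trans.
One of these lacks any improper symmetry element and so occurs as an enantiomeric pair, giving 3 + 1 = 4 stereoisomers in total.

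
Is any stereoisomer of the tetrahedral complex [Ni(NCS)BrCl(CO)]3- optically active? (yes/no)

Only one geometric arrangement is possible; it has no improper symmetry element, so it exists as a pair of enantiomers (2 stereoisomers).

yes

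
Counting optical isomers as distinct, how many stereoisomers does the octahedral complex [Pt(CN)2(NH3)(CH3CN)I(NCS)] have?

15

The six octahedral sites form three mutually perpendicular trans pairs.
Placing the ligands in turn and identifying arrangements related by rotation or reflection leaves 9 distinct geometric isomers.
Of these, 6 lack any improper symmetry element and so occur as enantiomeric pairs, giving 9 + 6 = 15 stereoisomers in total.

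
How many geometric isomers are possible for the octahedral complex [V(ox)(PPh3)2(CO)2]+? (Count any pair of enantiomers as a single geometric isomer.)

3

In an octahedral complex each vertex has one trans partner and four cis neighbours.
Each ox is bidentate and must span two cis positions.
There are 3 geometric isomers: PPh3 cis, CO trans; PPh3 cis, CO cis (chiral); PPh3 trans, CO cis.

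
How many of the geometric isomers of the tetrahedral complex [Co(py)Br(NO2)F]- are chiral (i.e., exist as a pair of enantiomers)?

All four vertices of a tetrahedron are equivalent and mutually adjacent, so cis/trans isomerism cannot arise.
Only one geometric arrangement is possible; it has no improper symmetry element, so it exists as a pair of enantiomers (2 stereoisomers).

1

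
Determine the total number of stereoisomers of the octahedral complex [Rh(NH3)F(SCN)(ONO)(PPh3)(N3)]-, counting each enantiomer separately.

30

In an octahedral complex each vertex has one trans partner and four cis neighbours.
Exhaustive case analysis gives 15 geometric isomers.
Of these, 15 lack any improper symmetry element and so occur as enantiomeric pairs, giving 15 + 15 = 30 stereoisomers in total.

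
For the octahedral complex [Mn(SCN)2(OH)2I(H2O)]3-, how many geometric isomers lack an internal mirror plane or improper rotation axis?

2

An octahedron has six vertices in three trans pairs; every non-trans pair is cis.
Working through the distinct placements yields 6 geometric isomers: SCN trans, OH trans; SCN cis, OH cis (3 arrangements, 2 chiral); SCN trans, OH cis; SCN cis, OH trans.
Of these, 2 lack any improper symmetry element and so occur as enantiomeric pairs, giving 6 + 2 = 8 stereoisomers in total.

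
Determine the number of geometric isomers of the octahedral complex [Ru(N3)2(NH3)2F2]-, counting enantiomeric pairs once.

In an octahedral complex each vertex has one trans partner and four cis neighbours.
There are 5 geometric isomers: N3 trans, NH3 trans, F trans; N3 cis, NH3 cis, F trans; N3 cis, NH3 trans, F cis; N3 cis, NH3 cis, F cis (chiral); N3 trans, NH3 cis, F cis.

5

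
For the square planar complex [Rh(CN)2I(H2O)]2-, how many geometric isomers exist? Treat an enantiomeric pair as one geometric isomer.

In a square planar complex each vertex has one trans partner and two cis neighbours.
Systematic placement gives 2 geometric isomers: CN cis; CN trans.

2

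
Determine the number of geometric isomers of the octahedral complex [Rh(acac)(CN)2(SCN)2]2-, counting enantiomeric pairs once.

3

Each acac is bidentate and must span two cis positions.
The distinct arrangements are (3 in all): CN trans, SCN cis; CN cis, SCN cis (chiral); CN cis, SCN trans.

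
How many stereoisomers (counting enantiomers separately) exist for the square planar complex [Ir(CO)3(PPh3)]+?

1

A square has two trans pairs of vertices; adjacent vertices are cis.
Only one geometric arrangement is possible.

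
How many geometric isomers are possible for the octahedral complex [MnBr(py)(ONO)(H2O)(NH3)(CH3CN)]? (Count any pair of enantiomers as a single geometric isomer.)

15

The six octahedral sites form three mutually perpendicular trans pairs.
Exhaustive case analysis gives 15 geometric isomers.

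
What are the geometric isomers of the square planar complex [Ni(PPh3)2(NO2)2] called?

In a square planar complex each vertex has one trans partner and two cis neighbours.
Working through the distinct placements yields 2 geometric isomers: PPh3 cis; PPh3 trans.

cis and trans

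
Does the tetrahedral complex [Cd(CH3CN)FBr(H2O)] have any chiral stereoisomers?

All four vertices of a tetrahedron are equivalent and mutually adjacent, so cis/trans isomerism cannot arise.
Only one geometric arrangement is possible; it has no improper symmetry element, so it exists as a pair of enantiomers (2 stereoisomers).

yes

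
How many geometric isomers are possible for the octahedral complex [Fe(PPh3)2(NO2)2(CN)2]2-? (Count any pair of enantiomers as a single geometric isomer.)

Systematic placement gives 5 geometric isomers: PPh3 trans, NO2 trans, CN trans; PPh3 cis, NO2 cis, CN trans; PPh3 trans, NO2 cis, CN cis; PPh3 cis, NO2 cis, CN cis (chiral); PPh3 cis, NO2 trans, CN cis.

5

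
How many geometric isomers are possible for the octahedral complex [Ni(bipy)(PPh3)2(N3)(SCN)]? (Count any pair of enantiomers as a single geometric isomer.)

4

In an octahedral complex each vertex has one trans partner and four cis neighbours.
Each bipy is bidentate and must span two cis positions.
Working through the distinct placements yields 4 geometric isomers: PPh3 cis (3 arrangements, 2 chiral); PPh3 trans.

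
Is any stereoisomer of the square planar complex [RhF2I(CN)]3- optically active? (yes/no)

In a square planar complex each vertex has one trans partner and two cis neighbours.
The distinct arrangements are (2 in all): F cis; F trans.
Each arrangement has an internal mirror plane or centre of symmetry, so none is chiral.

no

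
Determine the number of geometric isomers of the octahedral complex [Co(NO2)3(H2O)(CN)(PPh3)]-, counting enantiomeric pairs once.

An octahedron has six vertices in three trans pairs; every non-trans pair is cis.
There are 4 geometric isomers: NO2 mer (3 arrangements); NO2 fac (chiral).

4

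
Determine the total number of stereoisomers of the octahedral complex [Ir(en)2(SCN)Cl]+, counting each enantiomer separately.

3

The six octahedral sites form three mutually perpendicular trans pairs.
Each en is bidentate and must span two cis positions.
Systematic placement gives 2 geometric isomers: SCN and Cl mutually trans; SCN and Cl mutually cis (chiral).
One of these lacks any improper symmetry element and so occurs as an enantiomeric pair, giving 2 + 1 = 3 stereoisomers in total.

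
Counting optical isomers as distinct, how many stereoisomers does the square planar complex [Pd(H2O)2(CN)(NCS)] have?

2

In a square planar complex each vertex has one trans partner and two cis neighbours.
The distinct arrangements are (2 in all): H2O cis; H2O trans.
Each arrangement has an internal mirror plane or centre of symmetry, so none is chiral.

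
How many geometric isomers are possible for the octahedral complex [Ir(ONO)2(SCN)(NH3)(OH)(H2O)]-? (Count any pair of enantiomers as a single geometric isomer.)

9

An octahedron has six vertices in three trans pairs; every non-trans pair is cis.
Systematic enumeration (placing each ligand type in turn and discarding arrangements equivalent by rotation or reflection) gives 9 geometric isomers.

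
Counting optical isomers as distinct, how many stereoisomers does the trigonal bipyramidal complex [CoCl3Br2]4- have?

3

Systematic placement gives 3 geometric isomers: Br both axial; Br one axial, one equatorial; Br both equatorial.
Each arrangement has an internal mirror plane or centre of symmetry, so none is chiral.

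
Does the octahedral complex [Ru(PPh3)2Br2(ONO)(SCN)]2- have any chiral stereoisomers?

The six octahedral sites form three mutually perpendicular trans pairs.
There are 6 geometric isomers: PPh3 cis, Br trans; PPh3 trans, Br trans; PPh3 cis, Br cis (3 arrangements, 2 chiral); PPh3 trans, Br cis.
Of these, 2 lack any improper symmetry element and so occur as enantiomeric pairs, giving 6 + 2 = 8 stereoisomers in total.

yes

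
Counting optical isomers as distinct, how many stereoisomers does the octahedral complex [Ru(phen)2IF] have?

3

In an octahedral complex each vertex has one trans partner and four cis neighbours.
Each phen is bidentate and must span two cis positions.
Working through the distinct placements yields 2 geometric isomers: I and F mutually trans; I and F mutually cis (chiral).
One of these lacks any improper symmetry element and so occurs as an enantiomeric pair, giving 2 + 1 = 3 stereoisomers in total.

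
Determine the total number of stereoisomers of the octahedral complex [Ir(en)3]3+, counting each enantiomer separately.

In an octahedral complex each vertex has one trans partner and four cis neighbours.
Each en is bidentate and must span two cis positions.
Only one geometric arrangement is possible; it has no improper symmetry element, so it exists as a pair of enantiomers (2 stereoisomers).

2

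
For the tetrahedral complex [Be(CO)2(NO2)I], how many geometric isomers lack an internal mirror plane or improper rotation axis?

All four vertices of a tetrahedron are equivalent and mutually adjacent, so cis/trans isomerism cannot arise.
Only one geometric arrangement is possible.

0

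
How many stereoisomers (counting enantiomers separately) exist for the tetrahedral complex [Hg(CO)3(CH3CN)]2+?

1

In a tetrahedral complex all four positions are equivalent and every pair of ligands is adjacent — there is no cis/trans distinction.
Only one geometric arrangement is possible.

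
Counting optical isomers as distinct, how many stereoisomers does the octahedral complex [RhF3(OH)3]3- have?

2

The six octahedral sites form three mutually perpendicular trans pairs.
There are 2 geometric isomers: F mer; F fac.
Each arrangement has an internal mirror plane or centre of symmetry, so none is chiral.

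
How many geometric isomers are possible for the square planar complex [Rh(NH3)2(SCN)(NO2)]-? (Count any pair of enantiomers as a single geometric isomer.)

2

A square has two trans pairs of vertices; adjacent vertices are cis.
Working through the distinct placements yields 2 geometric isomers: NH3 cis; NH3 trans.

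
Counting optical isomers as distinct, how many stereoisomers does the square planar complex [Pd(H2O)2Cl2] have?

In a square planar complex each vertex has one trans partner and two cis neighbours.
There are 2 geometric isomers: H2O cis; H2O trans.
Each arrangement has an internal mirror plane or centre of symmetry, so none is chiral.

2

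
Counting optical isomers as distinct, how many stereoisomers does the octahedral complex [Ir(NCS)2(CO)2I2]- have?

6

An octahedron has six vertices in three trans pairs; every non-trans pair is cis.
There are 5 geometric isomers: NCS trans, CO trans, I trans; NCS cis, CO trans, I cis; NCS trans, CO cis, I cis; NCS cis, CO cis, I cis (chiral); NCS cis, CO cis, I trans.
One of these lacks any improper symmetry element and so occurs as an enantiomeric pair, giving 5 + 1 = 6 stereoisomers in total.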